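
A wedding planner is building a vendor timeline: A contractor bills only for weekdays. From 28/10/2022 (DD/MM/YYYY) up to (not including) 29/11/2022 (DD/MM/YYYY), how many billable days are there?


Start: 2022-10-28 (Friday)
End (exclusive): 2022-11-29 (Tuesday)
Total calendar days: 32
Full weeks: 32 // 7 = 4 -> 20 weekdays
Remaining 4 days starting on Friday:
  Fri(w), Sat(-), Sun(-), Mon(w) -> 2 weekdays
Total business days: 20 + 2 = 22

22


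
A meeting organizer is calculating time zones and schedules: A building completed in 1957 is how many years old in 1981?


Birth year: 1957
Current year: 1981
Age = current year - birth year
Age = 1981 - 1957 = 24

24


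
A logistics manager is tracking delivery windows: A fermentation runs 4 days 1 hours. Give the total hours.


Days: 4
Extra hours: 1
Hours per day: 24
Days to hours: 4 x 24 = 96
Total: 96 + 1 = 97

97


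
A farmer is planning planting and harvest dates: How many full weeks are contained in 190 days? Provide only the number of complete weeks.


Total days: 190
Days per week: 7
Division: 190 / 7 = 27 remainder 1
Complete weeks: 27
Remaining days: 1

27


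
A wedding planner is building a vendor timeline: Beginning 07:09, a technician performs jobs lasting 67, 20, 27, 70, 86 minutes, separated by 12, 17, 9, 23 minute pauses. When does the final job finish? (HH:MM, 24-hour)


Start: 07:09 = 429 min from midnight
  after task 1 (67 min): 08:16
  after break (12 min): 08:28
  after task 2 (20 min): 08:48
  after break (17 min): 09:05
  after task 3 (27 min): 09:32
  after break (9 min): 09:41
  after task 4 (70 min): 10:51
  after break (23 min): 11:14
  after task 5 (86 min): 12:40
Total elapsed: 331 minutes
End time: 12:40

12:40


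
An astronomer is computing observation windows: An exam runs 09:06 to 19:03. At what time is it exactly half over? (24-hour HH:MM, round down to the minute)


Start time: 09:06 = 546 minutes from midnight
End time: 19:03 = 1143 minutes from midnight
Sum: 546 + 1143 = 1689
Midpoint: 1689 / 2 = 844 minutes
Convert: 844 / 60 = 14 hours, 4 minutes
Result: 14:04

14:04


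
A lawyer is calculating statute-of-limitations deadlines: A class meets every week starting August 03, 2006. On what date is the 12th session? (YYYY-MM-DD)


First occurrence: 2006-08-03 (occurrence 1)
Each occurrence is 7 days after the previous.
Occurrence 12 is 11 weeks after the first.
11 weeks = 77 days
2006-08-03 + 77 days = 2006-10-19

2006-10-19


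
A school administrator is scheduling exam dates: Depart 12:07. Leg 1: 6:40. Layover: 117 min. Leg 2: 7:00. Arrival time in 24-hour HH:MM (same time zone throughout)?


Depart: 12:07
Leg 1: +400 min -> 18:47
Layover: +117 min -> 20:44
Leg 2: +420 min -> 03:44
Total travel: 937 minutes = 15h 37m
Arrival: 03:44

03:44


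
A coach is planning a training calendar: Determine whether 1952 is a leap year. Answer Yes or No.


Year: 1952
Divisible by 4? 1952 / 4 = 488.0 -> Yes
Divisible by 100? 1952 / 100 = 19.52 -> No
Divisible by 4 but not 100, so it IS a leap year

Yes


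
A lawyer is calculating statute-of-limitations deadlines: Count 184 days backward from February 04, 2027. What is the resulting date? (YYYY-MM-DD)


Start: 2027-02-04
Subtracting 184 days
Days already passed in February: 4
After going back through February: 180 more days to subtract
January 2027: 31 days, 149 remaining
December 2026: 31 days, 118 remaining
November 2026: 30 days, 88 remaining
October 2026: 31 days, 57 remaining
Result: 2026-08-04

2026-08-04


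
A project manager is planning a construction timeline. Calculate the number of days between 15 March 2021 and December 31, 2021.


Start: March 15, 2021
End: December 31, 2021
Days left in March: 16
April: 30
May: 31
June: 30
July: 31
... plus remaining months
Sum of remaining months: 275
Total: 16 + 275 = 291

291


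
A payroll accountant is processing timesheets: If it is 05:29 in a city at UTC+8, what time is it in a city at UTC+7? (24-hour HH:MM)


Local time: 05:29 at UTC+8 (offset 8h)
Target zone: UTC+7 (offset 7h)
Difference: 7 - (8) = -1 hours
Calculation: 5 + (-1) = 4
Result: 04:29

04:29


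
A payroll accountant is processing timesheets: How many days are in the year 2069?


Year: 2069
Check leap year rules:
Divisible by 4? No
2069 is not a leap year
Days: 365

365


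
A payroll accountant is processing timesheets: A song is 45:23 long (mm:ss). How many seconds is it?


Minutes: 45
Extra seconds: 23
Seconds per minute: 60
Minutes to seconds: 45 x 60 = 2700
Total: 2700 + 23 = 2723

2723


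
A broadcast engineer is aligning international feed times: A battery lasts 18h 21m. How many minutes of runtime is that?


Hours: 18
Extra minutes: 21
Minutes per hour: 60
Hours to minutes: 18 x 60 = 1080
Total: 1080 + 21 = 1101

1101


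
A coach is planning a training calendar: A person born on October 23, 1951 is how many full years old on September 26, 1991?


Birth: 1951-10-23
Reference: 1991-09-26
Year difference: 1991 - 1951 = 40
Has birthday (10-23) occurred by 09-26? No
Birthday not yet reached this year -> subtract 1
Age in full years: 39

39


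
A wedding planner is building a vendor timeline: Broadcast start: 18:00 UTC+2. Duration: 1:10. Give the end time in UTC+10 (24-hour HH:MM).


Start: 18:00 in UTC+2
Step 1 - add duration:
  minutes: 0 + 10 = 10
  hours: 18 + 1 + 0 = 19
  end in UTC+2: 19:10
Step 2 - convert UTC+2 -> UTC+10:
  offset difference: 10 - (2) = 8 hours
  19 + (8) = 27 -> mod 24 = 3
Result: 03:10 in UTC+10

03:10


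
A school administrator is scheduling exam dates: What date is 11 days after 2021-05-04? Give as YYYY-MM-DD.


Start: 2021-05-04
Adding 11 days
Days remaining in May: 27
Result: 2021-05-15

2021-05-15


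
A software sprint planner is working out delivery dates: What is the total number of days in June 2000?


Month: June
Year: 2000
June is a 30-day month
Total: 30 days

30


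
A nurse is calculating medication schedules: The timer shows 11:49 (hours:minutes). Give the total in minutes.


Hours: 11
Minutes: 49
Convert hours to minutes: 11 x 60 = 660
Add remaining minutes: 660 + 49 = 709

709


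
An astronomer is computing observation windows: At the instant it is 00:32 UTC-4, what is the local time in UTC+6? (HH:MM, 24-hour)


Local time: 00:32 at UTC-4 (offset -4h)
Target zone: UTC+6 (offset 6h)
Difference: 6 - (-4) = 10 hours
Calculation: 0 + (10) = 10
Result: 10:32

10:32


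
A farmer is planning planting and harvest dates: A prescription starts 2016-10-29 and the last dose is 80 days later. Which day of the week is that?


Start: 2016-10-29 (Saturday)
Step 1 - find target date: add 80 days
  2016-10-29 + 80 days = 2017-01-17
Step 2 - day of week:
  80 mod 7 = 3
  Saturday + 3 days -> Tuesday
Result: Tuesday (2017-01-17)

Tuesday


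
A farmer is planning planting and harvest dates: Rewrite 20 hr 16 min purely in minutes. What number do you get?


Hours: 20
Extra minutes: 16
Minutes per hour: 60
Hours to minutes: 20 x 60 = 1200
Total: 1200 + 16 = 1216

1216


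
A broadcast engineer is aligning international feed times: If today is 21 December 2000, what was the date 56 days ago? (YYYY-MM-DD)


Start: 2000-12-21
Subtracting 56 days
Days already passed in December: 21
After going back through December: 35 more days to subtract
November 2000: 30 days, 5 remaining
October 2000 has 31 days, need 5
Result: 2000-10-26

2000-10-26


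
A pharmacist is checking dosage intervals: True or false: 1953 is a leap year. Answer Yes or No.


Year: 1953
Divisible by 4? 1953 / 4 = 488.25 -> No
Not divisible by 4, so NOT a leap year

No


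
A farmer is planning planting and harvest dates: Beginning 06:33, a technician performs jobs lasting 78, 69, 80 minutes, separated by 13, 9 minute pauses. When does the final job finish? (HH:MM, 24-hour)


Start: 06:33 = 393 min from midnight
  after task 1 (78 min): 07:51
  after break (13 min): 08:04
  after task 2 (69 min): 09:13
  after break (9 min): 09:22
  after task 3 (80 min): 10:42
Total elapsed: 249 minutes
End time: 10:42

10:42


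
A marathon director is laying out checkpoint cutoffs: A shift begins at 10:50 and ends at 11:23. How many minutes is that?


Start time: 10:50 = 650 minutes from midnight
End time: 11:23 = 683 minutes from midnight
Difference: 683 - 650 = 33 minutes
That is 0 hours and 33 minutes

33


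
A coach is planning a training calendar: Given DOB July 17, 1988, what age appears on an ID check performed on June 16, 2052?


Birth: 1988-07-17
Reference: 2052-06-16
Year difference: 2052 - 1988 = 64
Has birthday (07-17) occurred by 06-16? No
Birthday not yet reached this year -> subtract 1
Age in full years: 63

63


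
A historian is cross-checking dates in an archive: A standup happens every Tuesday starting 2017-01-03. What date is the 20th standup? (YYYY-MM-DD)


First occurrence: 2017-01-03 (occurrence 1)
Each occurrence is 7 days after the previous.
Occurrence 20 is 19 weeks after the first.
19 weeks = 133 days
2017-01-03 + 133 days = 2017-05-16

2017-05-16


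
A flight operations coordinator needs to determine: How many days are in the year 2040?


Year: 2040
Check leap year rules:
Divisible by 4? Yes
Divisible by 100? No
2040 is a leap year
Days: 366

366


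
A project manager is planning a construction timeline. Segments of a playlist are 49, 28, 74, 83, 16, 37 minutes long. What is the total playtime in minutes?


Durations: 49, 28, 74, 83, 16, 37
Running sum: 49
+ 28 = 77
+ 74 = 151
+ 83 = 234
+ 16 = 250
+ 37 = 287
Total duration: 287 minutes
That is 4 hours and 47 minutes

287


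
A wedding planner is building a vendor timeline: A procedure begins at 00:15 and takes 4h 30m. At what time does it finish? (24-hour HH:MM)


Start time: 00:15
Adding: 4 hours 30 minutes
Minutes: 15 + 30 = 45
Hours: 0 + 4 + 0 = 4
Result: 04:45

04:45


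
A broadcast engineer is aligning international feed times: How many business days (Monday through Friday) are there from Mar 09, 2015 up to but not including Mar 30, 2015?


Start: 2015-03-09 (Monday)
End (exclusive): 2015-03-30 (Monday)
Total calendar days: 21
Full weeks: 21 // 7 = 3 -> 15 weekdays
Remaining 0 days starting on Monday:
Total business days: 15 + 0 = 15

15


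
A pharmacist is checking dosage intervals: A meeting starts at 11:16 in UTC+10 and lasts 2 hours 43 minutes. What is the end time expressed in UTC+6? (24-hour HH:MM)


Start: 11:16 in UTC+10
Step 1 - add duration:
  minutes: 16 + 43 = 59
  hours: 11 + 2 + 0 = 13
  end in UTC+10: 13:59
Step 2 - convert UTC+10 -> UTC+6:
  offset difference: 6 - (10) = -4 hours
  13 + (-4) = 9 -> mod 24 = 9
Result: 09:59 in UTC+6

09:59


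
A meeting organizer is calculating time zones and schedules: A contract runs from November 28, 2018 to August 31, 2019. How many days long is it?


Start date: 2018-11-28
End date: 2019-08-31
Nov 2018: +3 days
Dec 2018: +31 days
Jan 2019: +31 days
... (7 more months)
Total: 276 days

276


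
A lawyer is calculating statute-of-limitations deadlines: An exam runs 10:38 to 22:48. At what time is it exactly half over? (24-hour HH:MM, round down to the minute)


Start time: 10:38 = 638 minutes from midnight
End time: 22:48 = 1368 minutes from midnight
Sum: 638 + 1368 = 2006
Midpoint: 2006 / 2 = 1003 minutes
Convert: 1003 / 60 = 16 hours, 43 minutes
Result: 16:43

16:43


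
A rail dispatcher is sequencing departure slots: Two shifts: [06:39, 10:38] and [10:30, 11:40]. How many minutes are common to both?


Interval A: [399, 638] minutes from midnight
Interval B: [630, 700] minutes from midnight
Overlap start = max(399, 630) = 630
Overlap end = min(638, 700) = 638
Overlap = 638 - 630 = 8 minutes

8


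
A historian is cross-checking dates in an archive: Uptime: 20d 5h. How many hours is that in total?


Days: 20
Extra hours: 5
Hours per day: 24
Days to hours: 20 x 24 = 480
Total: 480 + 5 = 485

485


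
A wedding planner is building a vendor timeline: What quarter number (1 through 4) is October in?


Month: October (month 10)
Q1: January-March (months 1-3)
Q2: April-June (months 4-6)
Q3: July-September (months 7-9)
Q4: October-December (months 10-12)
Month 10 falls in Q4

4


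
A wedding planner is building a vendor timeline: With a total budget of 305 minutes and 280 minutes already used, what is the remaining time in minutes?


Total budget: 305 minutes
Time used: 280 minutes
Remaining: 305 - 280 = 25 minutes
Percent used: 91.8%
Percent remaining: 8.2%

25


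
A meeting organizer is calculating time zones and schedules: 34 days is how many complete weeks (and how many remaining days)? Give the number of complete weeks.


Total days: 34
Days per week: 7
Division: 34 / 7 = 4 remainder 6
Complete weeks: 4
Remaining days: 6

4


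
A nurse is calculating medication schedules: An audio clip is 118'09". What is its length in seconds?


Minutes: 118
Seconds: 9
Convert minutes to seconds: 118 x 60 = 7080
Add remaining seconds: 7080 + 9 = 7089

7089


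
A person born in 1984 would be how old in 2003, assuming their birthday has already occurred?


Birth year: 1984
Current year: 2003
Age = current year - birth year
Age = 2003 - 1984 = 19

19


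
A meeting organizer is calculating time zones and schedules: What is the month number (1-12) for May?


Calendar month order:
4. April
5. May <--
6. June
May is month number 5

5


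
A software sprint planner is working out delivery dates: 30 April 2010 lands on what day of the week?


Date: 2010-04-30
January 1, 2010 is a Friday
Day of year: 120
Offset from Jan 1: 119 days
119 mod 7 = 0
Result: Friday

Friday


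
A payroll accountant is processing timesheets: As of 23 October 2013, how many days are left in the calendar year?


Start: October 23, 2013
End: December 31, 2013
Days left in October: 8
November: 30
December: 31
Sum of remaining months: 61
Total: 8 + 61 = 69

69


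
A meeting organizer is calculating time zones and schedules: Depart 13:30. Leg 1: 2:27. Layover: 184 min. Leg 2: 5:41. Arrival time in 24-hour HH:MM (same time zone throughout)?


Depart: 13:30
Leg 1: +147 min -> 15:57
Layover: +184 min -> 19:01
Leg 2: +341 min -> 00:42
Total travel: 672 minutes = 11h 12m
Arrival: 00:42

00:42


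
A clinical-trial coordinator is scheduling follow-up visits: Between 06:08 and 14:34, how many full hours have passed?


Start: 06:08
End: 14:34
Hour difference: 14 - 6 = 8 hours
Minute difference: 34 - 8 = 26 minutes
Total minutes: 506
Complete hours: 506 / 60 = 8 (remainder 26)

8


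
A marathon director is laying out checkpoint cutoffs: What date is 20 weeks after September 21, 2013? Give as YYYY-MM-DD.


Start: 2013-09-21
Weeks to add: 20
Convert to days: 20 x 7 = 140 days
Add 140 days to 2013-09-21
Result: 2014-02-08

2014-02-08


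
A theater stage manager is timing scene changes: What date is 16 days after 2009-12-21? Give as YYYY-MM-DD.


Start: 2009-12-21
Adding 16 days
Days remaining in December: 10
After December: 6 days still to add
January 2010 has 31 days, need 6
Result: 2010-01-06

2010-01-06


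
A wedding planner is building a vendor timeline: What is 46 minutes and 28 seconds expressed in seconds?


Minutes: 46
Extra seconds: 28
Seconds per minute: 60
Minutes to seconds: 46 x 60 = 2760
Total: 2760 + 28 = 2788

2788


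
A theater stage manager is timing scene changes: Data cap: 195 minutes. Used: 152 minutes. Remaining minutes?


Total budget: 195 minutes
Time used: 152 minutes
Remaining: 195 - 152 = 43 minutes
Percent used: 77.9%
Percent remaining: 22.1%

43


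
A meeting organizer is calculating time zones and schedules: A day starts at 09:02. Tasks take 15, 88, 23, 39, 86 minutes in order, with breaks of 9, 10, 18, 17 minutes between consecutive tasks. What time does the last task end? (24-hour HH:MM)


Start: 09:02 = 542 min from midnight
  after task 1 (15 min): 09:17
  after break (9 min): 09:26
  after task 2 (88 min): 10:54
  after break (10 min): 11:04
  after task 3 (23 min): 11:27
  after break (18 min): 11:45
  after task 4 (39 min): 12:24
  after break (17 min): 12:41
  after task 5 (86 min): 14:07
Total elapsed: 305 minutes
End time: 14:07

14:07


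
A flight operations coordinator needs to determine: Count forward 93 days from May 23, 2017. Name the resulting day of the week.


Start: 2017-05-23 (Tuesday)
Step 1 - find target date: add 93 days
  2017-05-23 + 93 days = 2017-08-24
Step 2 - day of week:
  93 mod 7 = 2
  Tuesday + 2 days -> Thursday
Result: Thursday (2017-08-24)

Thursday


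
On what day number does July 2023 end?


Month: July
Year: 2023
July is a 31-day month
Total: 31 days

31


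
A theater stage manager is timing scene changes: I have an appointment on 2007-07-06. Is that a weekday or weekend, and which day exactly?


Date: 2007-07-06
January 1, 2007 is a Monday
Day of year: 187
Offset from Jan 1: 186 days
186 mod 7 = 4
Result: Friday

Friday


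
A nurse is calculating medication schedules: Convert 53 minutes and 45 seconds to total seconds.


Minutes: 53
Extra seconds: 45
Seconds per minute: 60
Minutes to seconds: 53 x 60 = 3180
Total: 3180 + 45 = 3225

3225


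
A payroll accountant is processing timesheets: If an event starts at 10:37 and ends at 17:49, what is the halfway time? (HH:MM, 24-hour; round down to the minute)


Start time: 10:37 = 637 minutes from midnight
End time: 17:49 = 1069 minutes from midnight
Sum: 637 + 1069 = 1706
Midpoint: 1706 / 2 = 853 minutes
Convert: 853 / 60 = 14 hours, 13 minutes
Result: 14:13

14:13


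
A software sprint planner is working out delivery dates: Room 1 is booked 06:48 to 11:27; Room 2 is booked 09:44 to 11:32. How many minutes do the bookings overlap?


Interval A: [408, 687] minutes from midnight
Interval B: [584, 692] minutes from midnight
Overlap start = max(408, 584) = 584
Overlap end = min(687, 692) = 687
Overlap = 687 - 584 = 103 minutes

103


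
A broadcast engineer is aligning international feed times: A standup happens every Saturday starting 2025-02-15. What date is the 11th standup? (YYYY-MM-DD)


First occurrence: 2025-02-15 (occurrence 1)
Each occurrence is 7 days after the previous.
Occurrence 11 is 10 weeks after the first.
10 weeks = 70 days
2025-02-15 + 70 days = 2025-04-26

2025-04-26


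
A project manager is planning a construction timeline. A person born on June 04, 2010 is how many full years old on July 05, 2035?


Birth: 2010-06-04
Reference: 2035-07-05
Year difference: 2035 - 2010 = 25
Has birthday (06-04) occurred by 07-05? Yes
Age in full years: 25

25


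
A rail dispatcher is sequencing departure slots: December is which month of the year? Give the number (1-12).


Calendar month order:
11. November
12. December <--
December is month number 12

12


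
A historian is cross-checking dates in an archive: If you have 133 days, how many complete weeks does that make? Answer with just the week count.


Total days: 133
Days per week: 7
Division: 133 / 7 = 19 remainder 0
Complete weeks: 19
Remaining days: 0

19


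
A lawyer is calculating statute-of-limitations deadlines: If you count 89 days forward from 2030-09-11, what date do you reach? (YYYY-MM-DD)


Start: 2030-09-11
Adding 89 days
Days remaining in September: 19
After September: 70 days still to add
October 2030: 31 days, 39 remaining
November 2030: 30 days, 9 remaining
December 2030 has 31 days, need 9
Result: 2030-12-09

2030-12-09


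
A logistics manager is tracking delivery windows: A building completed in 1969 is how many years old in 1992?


Birth year: 1969
Current year: 1992
Age = current year - birth year
Age = 1992 - 1969 = 23

23


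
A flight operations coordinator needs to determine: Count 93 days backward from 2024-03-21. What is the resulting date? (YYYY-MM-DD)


Start: 2024-03-21
Subtracting 93 days
Days already passed in March: 21
After going back through March: 72 more days to subtract
February 2024: 29 days, 43 remaining
January 2024: 31 days, 12 remaining
December 2023 has 31 days, need 12
Result: 2023-12-19

2023-12-19


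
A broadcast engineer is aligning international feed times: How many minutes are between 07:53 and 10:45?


Start time: 07:53 = 473 minutes from midnight
End time: 10:45 = 645 minutes from midnight
Difference: 645 - 473 = 172 minutes
That is 2 hours and 52 minutes

172


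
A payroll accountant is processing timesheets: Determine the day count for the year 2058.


Year: 2058
Check leap year rules:
Divisible by 4? No
2058 is not a leap year
Days: 365

365


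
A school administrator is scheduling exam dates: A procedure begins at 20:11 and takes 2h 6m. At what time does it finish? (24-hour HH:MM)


Start time: 20:11
Adding: 2 hours 6 minutes
Minutes: 11 + 6 = 17
Hours: 20 + 2 + 0 = 22
Result: 22:17

22:17


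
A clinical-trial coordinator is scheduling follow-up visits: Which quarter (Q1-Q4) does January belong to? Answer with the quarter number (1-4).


Month: January (month 1)
Q1: January-March (months 1-3)
Q2: April-June (months 4-6)
Q3: July-September (months 7-9)
Q4: October-December (months 10-12)
Month 1 falls in Q1

1


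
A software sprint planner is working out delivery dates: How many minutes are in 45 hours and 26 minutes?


Hours: 45
Extra minutes: 26
Minutes per hour: 60
Hours to minutes: 45 x 60 = 2700
Total: 2700 + 26 = 2726

2726


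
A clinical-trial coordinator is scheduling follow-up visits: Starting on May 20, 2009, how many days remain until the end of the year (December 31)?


Start: May 20, 2009
End: December 31, 2009
Days left in May: 11
June: 30
July: 31
August: 31
September: 30
... plus remaining months
Sum of remaining months: 214
Total: 11 + 214 = 225

225


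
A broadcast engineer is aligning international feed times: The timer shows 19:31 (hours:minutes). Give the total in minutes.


Hours: 19
Minutes: 31
Convert hours to minutes: 19 x 60 = 1140
Add remaining minutes: 1140 + 31 = 1171

1171


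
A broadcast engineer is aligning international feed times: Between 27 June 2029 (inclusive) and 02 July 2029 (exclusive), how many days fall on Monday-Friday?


Start: 2029-06-27 (Wednesday)
End (exclusive): 2029-07-02 (Monday)
Total calendar days: 5
Full weeks: 5 // 7 = 0 -> 0 weekdays
Remaining 5 days starting on Wednesday:
  Wed(w), Thu(w), Fri(w), Sat(-), Sun(-) -> 3 weekdays
Total business days: 0 + 3 = 3

3


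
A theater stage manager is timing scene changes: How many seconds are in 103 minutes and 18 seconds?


Minutes: 103
Seconds: 18
Convert minutes to seconds: 103 x 60 = 6180
Add remaining seconds: 6180 + 18 = 6198

6198


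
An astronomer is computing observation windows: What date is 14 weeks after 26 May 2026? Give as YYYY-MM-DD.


Start: 2026-05-26
Weeks to add: 14
Convert to days: 14 x 7 = 98 days
Add 98 days to 2026-05-26
Result: 2026-09-01

2026-09-01


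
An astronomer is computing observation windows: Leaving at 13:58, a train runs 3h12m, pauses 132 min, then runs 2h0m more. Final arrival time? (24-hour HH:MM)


Depart: 13:58
Leg 1: +192 min -> 17:10
Layover: +132 min -> 19:22
Leg 2: +120 min -> 21:22
Total travel: 444 minutes = 7h 24m
Arrival: 21:22

21:22


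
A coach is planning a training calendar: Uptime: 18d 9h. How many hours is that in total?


Days: 18
Extra hours: 9
Hours per day: 24
Days to hours: 18 x 24 = 432
Total: 432 + 9 = 441

441


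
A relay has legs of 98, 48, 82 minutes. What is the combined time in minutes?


Durations: 98, 48, 82
Running sum: 98
+ 48 = 146
+ 82 = 228
Total duration: 228 minutes
That is 3 hours and 48 minutes

228


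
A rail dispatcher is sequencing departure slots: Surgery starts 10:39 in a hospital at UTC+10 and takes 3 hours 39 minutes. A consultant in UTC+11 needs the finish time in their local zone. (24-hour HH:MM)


Start: 10:39 in UTC+10
Step 1 - add duration:
  minutes: 39 + 39 = 78 (carry 1h)
  hours: 10 + 3 + 1 = 14
  end in UTC+10: 14:18
Step 2 - convert UTC+10 -> UTC+11:
  offset difference: 11 - (10) = 1 hours
  14 + (1) = 15 -> mod 24 = 15
Result: 15:18 in UTC+11

15:18


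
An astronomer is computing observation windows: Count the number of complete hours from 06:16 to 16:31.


Start: 06:16
End: 16:31
Hour difference: 16 - 6 = 10 hours
Minute difference: 31 - 16 = 15 minutes
Total minutes: 615
Complete hours: 615 / 60 = 10 (remainder 15)

10


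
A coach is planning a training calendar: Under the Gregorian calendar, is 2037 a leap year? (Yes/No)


Year: 2037
Divisible by 4? 2037 / 4 = 509.25 -> No
Not divisible by 4, so NOT a leap year

No


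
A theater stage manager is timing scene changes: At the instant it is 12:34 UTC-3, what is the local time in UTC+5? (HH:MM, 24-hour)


Local time: 12:34 at UTC-3 (offset -3h)
Target zone: UTC+5 (offset 5h)
Difference: 5 - (-3) = 8 hours
Calculation: 12 + (8) = 20
Result: 20:34

20:34


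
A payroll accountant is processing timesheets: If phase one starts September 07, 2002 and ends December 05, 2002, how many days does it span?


Start date: 2002-09-07
End date: 2002-12-05
Sep 2002: +24 days
Oct 2002: +31 days
Nov 2002: +30 days
Dec 2002: +4 days
Total: 89 days

89


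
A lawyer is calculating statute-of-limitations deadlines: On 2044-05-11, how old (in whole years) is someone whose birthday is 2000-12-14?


Birth: 2000-12-14
Reference: 2044-05-11
Year difference: 2044 - 2000 = 44
Has birthday (12-14) occurred by 05-11? No
Birthday not yet reached this year -> subtract 1
Age in full years: 43

43


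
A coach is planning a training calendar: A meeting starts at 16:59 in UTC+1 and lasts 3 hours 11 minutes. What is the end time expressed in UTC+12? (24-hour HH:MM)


Start: 16:59 in UTC+1
Step 1 - add duration:
  minutes: 59 + 11 = 70 (carry 1h)
  hours: 16 + 3 + 1 = 20
  end in UTC+1: 20:10
Step 2 - convert UTC+1 -> UTC+12:
  offset difference: 12 - (1) = 11 hours
  20 + (11) = 31 -> mod 24 = 7
Result: 07:10 in UTC+12

07:10


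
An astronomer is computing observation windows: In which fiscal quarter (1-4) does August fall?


Month: August (month 8)
Q1: January-March (months 1-3)
Q2: April-June (months 4-6)
Q3: July-September (months 7-9)
Q4: October-December (months 10-12)
Month 8 falls in Q3

3


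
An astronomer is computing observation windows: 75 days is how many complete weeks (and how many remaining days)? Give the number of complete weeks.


Total days: 75
Days per week: 7
Division: 75 / 7 = 10 remainder 5
Complete weeks: 10
Remaining days: 5

10


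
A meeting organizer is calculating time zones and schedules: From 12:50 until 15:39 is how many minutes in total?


Start time: 12:50 = 770 minutes from midnight
End time: 15:39 = 939 minutes from midnight
Difference: 939 - 770 = 169 minutes
That is 2 hours and 49 minutes

169


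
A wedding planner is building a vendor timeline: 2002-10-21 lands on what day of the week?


Date: 2002-10-21
January 1, 2002 is a Tuesday
Day of year: 294
Offset from Jan 1: 293 days
293 mod 7 = 6
Result: Monday

Monday


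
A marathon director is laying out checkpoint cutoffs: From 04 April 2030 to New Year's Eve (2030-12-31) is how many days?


Start: April 04, 2030
End: December 31, 2030
Days left in April: 26
May: 31
June: 30
July: 31
August: 31
... plus remaining months
Sum of remaining months: 245
Total: 26 + 245 = 271

271


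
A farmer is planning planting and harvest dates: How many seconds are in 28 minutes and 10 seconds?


Minutes: 28
Seconds: 10
Convert minutes to seconds: 28 x 60 = 1680
Add remaining seconds: 1680 + 10 = 1690

1690


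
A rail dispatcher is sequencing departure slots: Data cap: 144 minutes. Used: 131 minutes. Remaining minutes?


Total budget: 144 minutes
Time used: 131 minutes
Remaining: 144 - 131 = 13 minutes
Percent used: 91.0%
Percent remaining: 9.0%

13


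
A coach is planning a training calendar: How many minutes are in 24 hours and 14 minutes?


Hours: 24
Extra minutes: 14
Minutes per hour: 60
Hours to minutes: 24 x 60 = 1440
Total: 1440 + 14 = 1454

1454


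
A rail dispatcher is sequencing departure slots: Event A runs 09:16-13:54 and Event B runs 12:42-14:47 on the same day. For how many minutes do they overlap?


Interval A: [556, 834] minutes from midnight
Interval B: [762, 887] minutes from midnight
Overlap start = max(556, 762) = 762
Overlap end = min(834, 887) = 834
Overlap = 834 - 762 = 72 minutes

72


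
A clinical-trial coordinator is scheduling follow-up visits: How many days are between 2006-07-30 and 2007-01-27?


Start date: 2006-07-30
End date: 2007-01-27
Jul 2006: +2 days
Aug 2006: +31 days
Sep 2006: +30 days
... (4 more months)
Total: 181 days

181


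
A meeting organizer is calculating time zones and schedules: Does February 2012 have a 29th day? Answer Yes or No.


Year: 2012
Divisible by 4? 2012 / 4 = 503.0 -> Yes
Divisible by 100? 2012 / 100 = 20.12 -> No
Divisible by 4 but not 100, so it IS a leap year

Yes


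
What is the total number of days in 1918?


Year: 1918
Check leap year rules:
Divisible by 4? No
1918 is not a leap year
Days: 365

365


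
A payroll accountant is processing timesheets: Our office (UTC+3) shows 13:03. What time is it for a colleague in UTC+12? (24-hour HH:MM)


Local time: 13:03 at UTC+3 (offset 3h)
Target zone: UTC+12 (offset 12h)
Difference: 12 - (3) = 9 hours
Calculation: 13 + (9) = 22
Result: 22:03

22:03


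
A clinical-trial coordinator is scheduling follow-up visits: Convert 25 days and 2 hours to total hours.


Days: 25
Extra hours: 2
Hours per day: 24
Days to hours: 25 x 24 = 600
Total: 600 + 2 = 602

602


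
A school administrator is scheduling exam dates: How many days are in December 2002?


Month: December
Year: 2002
December is a 31-day month
Total: 31 days

31


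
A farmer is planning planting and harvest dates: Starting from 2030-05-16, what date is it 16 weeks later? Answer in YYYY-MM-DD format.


Start: 2030-05-16
Weeks to add: 16
Convert to days: 16 x 7 = 112 days
Add 112 days to 2030-05-16
Result: 2030-09-05

2030-09-05


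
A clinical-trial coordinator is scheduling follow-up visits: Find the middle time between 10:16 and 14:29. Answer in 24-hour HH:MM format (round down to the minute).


Start time: 10:16 = 616 minutes from midnight
End time: 14:29 = 869 minutes from midnight
Sum: 616 + 869 = 1485
Midpoint: 1485 / 2 = 742 minutes
Convert: 742 / 60 = 12 hours, 22 minutes
Result: 12:22

12:22


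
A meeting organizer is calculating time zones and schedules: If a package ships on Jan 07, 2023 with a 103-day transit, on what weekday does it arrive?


Start: 2023-01-07 (Saturday)
Step 1 - find target date: add 103 days
  2023-01-07 + 103 days = 2023-04-20
Step 2 - day of week:
  103 mod 7 = 5
  Saturday + 5 days -> Thursday
Result: Thursday (2023-04-20)

Thursday


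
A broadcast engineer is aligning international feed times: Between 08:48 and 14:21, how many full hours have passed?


Start: 08:48
End: 14:21
Hour difference: 14 - 8 = 6 hours
Minute difference: 21 - 48 = -27 minutes
Total minutes: 333
Complete hours: 333 / 60 = 5 (remainder 33)

5


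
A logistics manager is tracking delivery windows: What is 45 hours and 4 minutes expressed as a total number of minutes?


Hours: 45
Minutes: 4
Convert hours to minutes: 45 x 60 = 2700
Add remaining minutes: 2700 + 4 = 2704

2704


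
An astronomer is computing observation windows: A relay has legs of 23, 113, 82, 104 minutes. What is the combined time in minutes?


Durations: 23, 113, 82, 104
Running sum: 23
+ 113 = 136
+ 82 = 218
+ 104 = 322
Total duration: 322 minutes
That is 5 hours and 22 minutes

322


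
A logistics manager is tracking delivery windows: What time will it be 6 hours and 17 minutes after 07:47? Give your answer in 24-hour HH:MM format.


Start time: 07:47
Adding: 6 hours 17 minutes
Minutes: 47 + 17 = 64
Minute overflow: 64 >= 60, so carry 1 hour, minutes = 4
Hours: 7 + 6 + 1 = 14
Result: 14:04

14:04


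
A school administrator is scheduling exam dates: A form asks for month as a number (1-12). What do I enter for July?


Calendar month order:
6. June
7. July <--
8. August
July is month number 7

7


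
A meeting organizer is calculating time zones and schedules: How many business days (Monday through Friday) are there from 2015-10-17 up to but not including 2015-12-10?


Start: 2015-10-17 (Saturday)
End (exclusive): 2015-12-10 (Thursday)
Total calendar days: 54
Full weeks: 54 // 7 = 7 -> 35 weekdays
Remaining 5 days starting on Saturday:
  Sat(-), Sun(-), Mon(w), Tue(w), Wed(w) -> 3 weekdays
Total business days: 35 + 3 = 38

38


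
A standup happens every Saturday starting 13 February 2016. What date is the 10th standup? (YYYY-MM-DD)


First occurrence: 2016-02-13 (occurrence 1)
Each occurrence is 7 days after the previous.
Occurrence 10 is 9 weeks after the first.
9 weeks = 63 days
2016-02-13 + 63 days = 2016-04-16

2016-04-16


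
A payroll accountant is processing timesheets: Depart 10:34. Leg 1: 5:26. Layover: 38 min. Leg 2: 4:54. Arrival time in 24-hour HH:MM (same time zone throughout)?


Depart: 10:34
Leg 1: +326 min -> 16:00
Layover: +38 min -> 16:38
Leg 2: +294 min -> 21:32
Total travel: 658 minutes = 10h 58m
Arrival: 21:32

21:32


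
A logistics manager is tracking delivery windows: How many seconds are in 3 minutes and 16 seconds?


Minutes: 3
Extra seconds: 16
Seconds per minute: 60
Minutes to seconds: 3 x 60 = 180
Total: 180 + 16 = 196

196


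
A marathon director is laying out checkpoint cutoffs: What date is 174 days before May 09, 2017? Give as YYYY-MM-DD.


Start: 2017-05-09
Subtracting 174 days
Days already passed in May: 9
After going back through May: 165 more days to subtract
April 2017: 30 days, 135 remaining
March 2017: 31 days, 104 remaining
February 2017: 28 days, 76 remaining
January 2017: 31 days, 45 remaining
Result: 2016-11-16

2016-11-16


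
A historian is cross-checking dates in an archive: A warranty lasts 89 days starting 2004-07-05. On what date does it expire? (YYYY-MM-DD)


Start: 2004-07-05
Adding 89 days
Days remaining in July: 26
After July: 63 days still to add
August 2004: 31 days, 32 remaining
September 2004: 30 days, 2 remaining
October 2004 has 31 days, need 2
Result: 2004-10-02

2004-10-02


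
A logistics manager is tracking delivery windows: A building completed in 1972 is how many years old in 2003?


Birth year: 1972
Current year: 2003
Age = current year - birth year
Age = 2003 - 1972 = 31

31


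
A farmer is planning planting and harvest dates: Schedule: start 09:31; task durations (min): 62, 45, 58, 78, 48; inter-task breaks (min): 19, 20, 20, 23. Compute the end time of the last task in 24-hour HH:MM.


Start: 09:31 = 571 min from midnight
  after task 1 (62 min): 10:33
  after break (19 min): 10:52
  after task 2 (45 min): 11:37
  after break (20 min): 11:57
  after task 3 (58 min): 12:55
  after break (20 min): 13:15
  after task 4 (78 min): 14:33
  after break (23 min): 14:56
  after task 5 (48 min): 15:44
Total elapsed: 373 minutes
End time: 15:44

15:44


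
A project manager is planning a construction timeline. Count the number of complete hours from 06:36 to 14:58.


Start: 06:36
End: 14:58
Hour difference: 14 - 6 = 8 hours
Minute difference: 58 - 36 = 22 minutes
Total minutes: 502
Complete hours: 502 / 60 = 8 (remainder 22)

8


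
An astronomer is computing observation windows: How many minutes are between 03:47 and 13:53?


Start time: 03:47 = 227 minutes from midnight
End time: 13:53 = 833 minutes from midnight
Difference: 833 - 227 = 606 minutes
That is 10 hours and 6 minutes

606


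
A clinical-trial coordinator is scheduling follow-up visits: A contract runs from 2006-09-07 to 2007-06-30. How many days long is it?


Start date: 2006-09-07
End date: 2007-06-30
Sep 2006: +24 days
Oct 2006: +31 days
Nov 2006: +30 days
... (7 more months)
Total: 296 days

296


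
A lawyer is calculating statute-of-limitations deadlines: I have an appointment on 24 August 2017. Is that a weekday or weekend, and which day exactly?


Date: 2017-08-24
January 1, 2017 is a Sunday
Day of year: 236
Offset from Jan 1: 235 days
235 mod 7 = 4
Result: Thursday

Thursday


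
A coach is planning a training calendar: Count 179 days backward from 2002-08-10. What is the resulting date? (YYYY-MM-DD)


Start: 2002-08-10
Subtracting 179 days
Days already passed in August: 10
After going back through August: 169 more days to subtract
July 2002: 31 days, 138 remaining
June 2002: 30 days, 108 remaining
May 2002: 31 days, 77 remaining
April 2002: 30 days, 47 remaining
Result: 2002-02-12

2002-02-12


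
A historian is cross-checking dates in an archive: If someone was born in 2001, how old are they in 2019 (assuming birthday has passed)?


Birth year: 2001
Current year: 2019
Age = current year - birth year
Age = 2019 - 2001 = 18

18


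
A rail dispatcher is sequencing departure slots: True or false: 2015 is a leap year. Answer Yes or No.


Year: 2015
Divisible by 4? 2015 / 4 = 503.75 -> No
Not divisible by 4, so NOT a leap year

No


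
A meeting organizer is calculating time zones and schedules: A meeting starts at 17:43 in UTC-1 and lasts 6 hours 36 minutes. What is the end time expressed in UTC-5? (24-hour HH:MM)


Start: 17:43 in UTC-1
Step 1 - add duration:
  minutes: 43 + 36 = 79 (carry 1h)
  hours: 17 + 6 + 1 = 24
  end in UTC-1: 00:19
Step 2 - convert UTC-1 -> UTC-5:
  offset difference: -5 - (-1) = -4 hours
  0 + (-4) = -4 -> mod 24 = 20
Result: 20:19 in UTC-5

20:19


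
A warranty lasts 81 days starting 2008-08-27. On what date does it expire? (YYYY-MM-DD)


Start: 2008-08-27
Adding 81 days
Days remaining in August: 4
After August: 77 days still to add
September 2008: 30 days, 47 remaining
October 2008: 31 days, 16 remaining
November 2008 has 30 days, need 16
Result: 2008-11-16

2008-11-16


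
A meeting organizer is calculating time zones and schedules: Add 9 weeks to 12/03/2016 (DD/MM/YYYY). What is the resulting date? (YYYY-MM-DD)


Start: 2016-03-12
Weeks to add: 9
Convert to days: 9 x 7 = 63 days
Add 63 days to 2016-03-12
Result: 2016-05-14

2016-05-14


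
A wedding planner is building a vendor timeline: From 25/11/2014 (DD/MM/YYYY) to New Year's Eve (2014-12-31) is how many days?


Start: November 25, 2014
End: December 31, 2014
Days left in November: 5
December: 31
Sum of remaining months: 31
Total: 5 + 31 = 36

36


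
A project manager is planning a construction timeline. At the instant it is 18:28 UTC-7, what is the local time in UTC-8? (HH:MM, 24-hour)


Local time: 18:28 at UTC-7 (offset -7h)
Target zone: UTC-8 (offset -8h)
Difference: -8 - (-7) = -1 hours
Calculation: 18 + (-1) = 17
Result: 17:28

17:28


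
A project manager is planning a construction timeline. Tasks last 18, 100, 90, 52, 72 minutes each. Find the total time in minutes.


Durations: 18, 100, 90, 52, 72
Running sum: 18
+ 100 = 118
+ 90 = 208
+ 52 = 260
+ 72 = 332
Total duration: 332 minutes
That is 5 hours and 32 minutes

332


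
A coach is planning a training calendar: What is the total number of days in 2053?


Year: 2053
Check leap year rules:
Divisible by 4? No
2053 is not a leap year
Days: 365

365


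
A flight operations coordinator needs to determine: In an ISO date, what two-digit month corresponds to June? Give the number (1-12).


Calendar month order:
5. May
6. June <--
7. July
June is month number 6

6


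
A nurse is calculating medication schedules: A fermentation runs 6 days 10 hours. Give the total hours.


Days: 6
Extra hours: 10
Hours per day: 24
Days to hours: 6 x 24 = 144
Total: 144 + 10 = 154

154


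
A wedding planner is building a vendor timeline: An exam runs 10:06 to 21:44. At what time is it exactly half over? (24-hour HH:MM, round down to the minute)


Start time: 10:06 = 606 minutes from midnight
End time: 21:44 = 1304 minutes from midnight
Sum: 606 + 1304 = 1910
Midpoint: 1910 / 2 = 955 minutes
Convert: 955 / 60 = 15 hours, 55 minutes
Result: 15:55

15:55
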